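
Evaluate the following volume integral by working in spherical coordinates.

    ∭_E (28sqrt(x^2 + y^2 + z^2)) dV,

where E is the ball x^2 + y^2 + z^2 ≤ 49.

In spherical coordinates, x = ρ sin(φ) cos(θ), y = ρ sin(φ) sin(θ), z = ρ cos(φ), and dV = ρ^2 sin(φ) dρ dφ dθ.

The integrand becomes 28ρ, so

    ∭_E (28sqrt(x^2 + y^2 + z^2)) dV = ∫_{0}^{2π} ∫_{0}^{π} ∫_{0}^{7} (28ρ) · ρ^2 sin(φ) dρ dφ dθ.

Inner (ρ): 16807sin(φ).
Middle (φ): 33614.
Outer (θ): 67228π.

Therefore the triple integral equals 67228π.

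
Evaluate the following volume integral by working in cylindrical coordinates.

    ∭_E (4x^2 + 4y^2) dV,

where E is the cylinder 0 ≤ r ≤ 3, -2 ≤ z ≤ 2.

In cylindrical coordinates, x = r cos(θ), y = r sin(θ), z = z, and dV = r dr dθ dz.

The integrand becomes 4r^2, so

    ∭_E (4x^2 + 4y^2) dV = ∫_{0}^{2π} ∫_{0}^{3} ∫_{-2}^{2} (4r^2) · r dz dr dθ.

Inner (z): 16r^3.
Middle (r from 0 to 3): 324.
Outer (θ): 648π.

Therefore the triple integral equals 648π.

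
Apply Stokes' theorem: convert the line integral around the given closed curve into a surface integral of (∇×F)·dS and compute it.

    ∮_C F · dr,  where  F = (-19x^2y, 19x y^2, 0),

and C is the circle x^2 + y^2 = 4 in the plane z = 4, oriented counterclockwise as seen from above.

Let S be the flat disk x^2 + y^2 ≤ 4 in the plane z = 4, with upward unit normal n̂ = ẑ. By Stokes' theorem,

    ∮_C F · dr = ∬_S (∇ × F) · n̂ dS = ∬_D (curl F)_z dA,

where D is the disk x^2 + y^2 ≤ 4.

Compute the curl of F = (-19x^2y, 19x y^2, 0):
    (∇ × F)_x = ∂F_z/∂y - ∂F_y/∂z = 0,
    (∇ × F)_y = ∂F_x/∂z - ∂F_z/∂x = 0,
    (∇ × F)_z = ∂F_y/∂x - ∂F_x/∂y = 19x^2 + 19y^2.

On z = 4, (curl F)_z = 19x^2 + 19y^2.

Convert to polar (x = r cos θ, y = r sin θ, dA = r dr dθ); the integrand becomes 19r^2, so

    ∬_D (curl F)_z dA = ∫_0^{2π} ∫_0^{2} (19r^2) · r dr dθ.

Inner (r from 0 to 2): 76.
Outer (θ from 0 to 2π): 152π.

Therefore ∮_C F · dr = 152π.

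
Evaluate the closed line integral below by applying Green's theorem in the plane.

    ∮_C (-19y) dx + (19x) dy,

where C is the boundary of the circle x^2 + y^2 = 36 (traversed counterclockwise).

Green's theorem converts the closed line integral into a double integral over the enclosed region D:

    ∮_C P dx + Q dy = ∬_D (∂Q/∂x - ∂P/∂y) dA.

Here P = -19y, Q = 19x, so

    ∂Q/∂x = 19,    ∂P/∂y = -19,
    ∂Q/∂x - ∂P/∂y = 38.

D is the region x^2 + y^2 ≤ 36. Evaluating the double integral:

In polar coordinates (x = r cos θ, y = r sin θ, dA = r dr dθ) the integrand becomes 38, so

    ∬_D (38) dA = ∫_0^{2π} ∫_0^{6} (38) · r dr dθ.

Inner (r from 0 to 6): 684.
Outer (θ from 0 to 2π): 1368π.

Therefore ∮_C P dx + Q dy = 1368π.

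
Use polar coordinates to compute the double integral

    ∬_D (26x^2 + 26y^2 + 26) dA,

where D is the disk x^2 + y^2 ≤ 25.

The region D is 0 ≤ r ≤ 5, 0 ≤ θ ≤ 2π in polar coordinates, where x = r cos(θ), y = r sin(θ), and dA = r dr dθ.

Under the substitution, the integrand becomes 26r^2 + 26, so

    ∬_D (26x^2 + 26y^2 + 26) dA = ∫_{0}^{2π} ∫_{0}^{5} (26r^2 + 26) · r dr dθ.

Inner integral (in r): ∫_{0}^{5} (26r^2 + 26) · r dr = 8775/2.

Outer integral (in θ): ∫_{0}^{2π} (8775/2) dθ = 8775π.

Therefore ∬_D (26x^2 + 26y^2 + 26) dA = 8775π.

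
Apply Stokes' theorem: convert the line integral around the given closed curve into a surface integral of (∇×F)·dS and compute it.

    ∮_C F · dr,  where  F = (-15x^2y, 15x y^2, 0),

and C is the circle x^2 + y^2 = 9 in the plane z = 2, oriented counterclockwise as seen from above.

Let S be the flat disk x^2 + y^2 ≤ 9 in the plane z = 2, with upward unit normal n̂ = ẑ. By Stokes' theorem,

    ∮_C F · dr = ∬_S (∇ × F) · n̂ dS = ∬_D (curl F)_z dA,

where D is the disk x^2 + y^2 ≤ 9.

Compute the curl of F = (-15x^2y, 15x y^2, 0):
    (∇ × F)_x = ∂F_z/∂y - ∂F_y/∂z = 0,
    (∇ × F)_y = ∂F_x/∂z - ∂F_z/∂x = 0,
    (∇ × F)_z = ∂F_y/∂x - ∂F_x/∂y = 15x^2 + 15y^2.

On z = 2, (curl F)_z = 15x^2 + 15y^2.

Convert to polar (x = r cos θ, y = r sin θ, dA = r dr dθ); the integrand becomes 15r^2, so

    ∬_D (curl F)_z dA = ∫_0^{2π} ∫_0^{3} (15r^2) · r dr dθ.

Inner (r from 0 to 3): 1215/4.
Outer (θ from 0 to 2π): 1215π/2.

Therefore ∮_C F · dr = 1215π/2.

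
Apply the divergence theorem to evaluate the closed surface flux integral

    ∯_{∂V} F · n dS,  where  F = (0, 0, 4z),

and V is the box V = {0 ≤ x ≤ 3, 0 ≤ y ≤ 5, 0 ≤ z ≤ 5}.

By the divergence theorem,

    ∯_{∂V} F · n dS = ∭_V (∇ · F) dV.

Compute the divergence:
    ∇ · F = ∂F_x/∂x + ∂F_y/∂y + ∂F_z/∂z = 0 + 0 + 4 = 4.

V is a rectangular box, so dV = dx dy dz with 0 ≤ x ≤ 3, 0 ≤ y ≤ 5, 0 ≤ z ≤ 5.

Integrate (4) over V as an iterated integral:

    ∭_V (∇·F) dV = ∫_0^{3} ∫_0^{5} ∫_0^{5} (4) dz dy dx.

Inner (z from 0 to 5): 20.
Middle (y from 0 to 5): 100.
Outer (x from 0 to 3): 300.

Therefore ∯_{∂V} F · n dS = 300.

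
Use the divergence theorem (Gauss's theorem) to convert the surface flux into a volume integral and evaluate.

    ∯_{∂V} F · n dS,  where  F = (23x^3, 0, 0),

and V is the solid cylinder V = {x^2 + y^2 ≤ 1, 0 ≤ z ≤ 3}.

By the divergence theorem,

    ∯_{∂V} F · n dS = ∭_V (∇ · F) dV.

Compute the divergence:
    ∇ · F = ∂F_x/∂x + ∂F_y/∂y + ∂F_z/∂z = 69x^2 + 0 + 0 = 69x^2.

In cylindrical coordinates, x = r cos(θ), y = r sin(θ), z = z, dV = r dr dθ dz, with 0 ≤ r ≤ 1, 0 ≤ θ ≤ 2π, 0 ≤ z ≤ 3.

The integrand, after substitution and multiplying by the volume element, becomes (69r^2cos(θ)^2) · r, so

    ∭_V (∇·F) dV = ∫_0^{2π} ∫_0^{1} ∫_0^{3} (69r^2cos(θ)^2) · r dz dr dθ.

Inner (z from 0 to 3): 207r^3cos(θ)^2.
Middle (r from 0 to 1): 207cos(θ)^2/4.
Outer (θ from 0 to 2π): 207π/4.

Therefore ∯_{∂V} F · n dS = 207π/4.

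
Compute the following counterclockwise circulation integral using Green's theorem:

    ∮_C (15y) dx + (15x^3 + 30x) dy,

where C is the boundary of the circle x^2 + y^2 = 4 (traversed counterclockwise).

Green's theorem converts the closed line integral into a double integral over the enclosed region D:

    ∮_C P dx + Q dy = ∬_D (∂Q/∂x - ∂P/∂y) dA.

Here P = 15y, Q = 15x^3 + 30x, so

    ∂Q/∂x = 45x^2 + 30,    ∂P/∂y = 15,
    ∂Q/∂x - ∂P/∂y = 45x^2 + 15.

D is the region x^2 + y^2 ≤ 4. Evaluating the double integral:

In polar coordinates (x = r cos θ, y = r sin θ, dA = r dr dθ) the integrand becomes 45r^2cos(θ)^2 + 15, so

    ∬_D (45x^2 + 15) dA = ∫_0^{2π} ∫_0^{2} (45r^2cos(θ)^2 + 15) · r dr dθ.

Inner (r from 0 to 2): 180cos(θ)^2 + 30.
Outer (θ from 0 to 2π): 240π.

Therefore ∮_C P dx + Q dy = 240π.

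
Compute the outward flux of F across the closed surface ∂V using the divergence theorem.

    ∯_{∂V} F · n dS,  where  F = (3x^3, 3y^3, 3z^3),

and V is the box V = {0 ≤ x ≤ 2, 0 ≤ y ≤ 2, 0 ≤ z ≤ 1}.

By the divergence theorem,

    ∯_{∂V} F · n dS = ∭_V (∇ · F) dV.

Compute the divergence:
    ∇ · F = ∂F_x/∂x + ∂F_y/∂y + ∂F_z/∂z = 9x^2 + 9y^2 + 9z^2.

V is a rectangular box, so dV = dx dy dz with 0 ≤ x ≤ 2, 0 ≤ y ≤ 2, 0 ≤ z ≤ 1.

Integrate (9x^2 + 9y^2 + 9z^2) over V as an iterated integral:

    ∭_V (∇·F) dV = ∫_0^{2} ∫_0^{2} ∫_0^{1} (9x^2 + 9y^2 + 9z^2) dz dy dx.

Inner (z from 0 to 1): 9x^2 + 9y^2 + 3.
Middle (y from 0 to 2): 18x^2 + 30.
Outer (x from 0 to 2): 108.

Therefore ∯_{∂V} F · n dS = 108.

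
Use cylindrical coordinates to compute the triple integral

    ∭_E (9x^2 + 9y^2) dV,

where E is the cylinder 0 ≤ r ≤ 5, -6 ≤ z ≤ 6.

In cylindrical coordinates, x = r cos(θ), y = r sin(θ), z = z, and dV = r dr dθ dz.

The integrand becomes 9r^2, so

    ∭_E (9x^2 + 9y^2) dV = ∫_{0}^{2π} ∫_{0}^{5} ∫_{-6}^{6} (9r^2) · r dz dr dθ.

Inner (z): 108r^3.
Middle (r from 0 to 5): 16875.
Outer (θ): 33750π.

Therefore the triple integral equals 33750π.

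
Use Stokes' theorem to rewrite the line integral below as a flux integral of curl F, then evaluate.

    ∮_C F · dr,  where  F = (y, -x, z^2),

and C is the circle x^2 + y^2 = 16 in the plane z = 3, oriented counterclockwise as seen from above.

Let S be the flat disk x^2 + y^2 ≤ 16 in the plane z = 3, with upward unit normal n̂ = ẑ. By Stokes' theorem,

    ∮_C F · dr = ∬_S (∇ × F) · n̂ dS = ∬_D (curl F)_z dA,

where D is the disk x^2 + y^2 ≤ 16.

Compute the curl of F = (y, -x, z^2):
    (∇ × F)_x = ∂F_z/∂y - ∂F_y/∂z = 0,
    (∇ × F)_y = ∂F_x/∂z - ∂F_z/∂x = 0,
    (∇ × F)_z = ∂F_y/∂x - ∂F_x/∂y = -2.

On z = 3, (curl F)_z = -2.

Convert to polar (x = r cos θ, y = r sin θ, dA = r dr dθ); the integrand becomes -2, so

    ∬_D (curl F)_z dA = ∫_0^{2π} ∫_0^{4} (-2) · r dr dθ.

Inner (r from 0 to 4): -16.
Outer (θ from 0 to 2π): -32π.

Therefore ∮_C F · dr = -32π.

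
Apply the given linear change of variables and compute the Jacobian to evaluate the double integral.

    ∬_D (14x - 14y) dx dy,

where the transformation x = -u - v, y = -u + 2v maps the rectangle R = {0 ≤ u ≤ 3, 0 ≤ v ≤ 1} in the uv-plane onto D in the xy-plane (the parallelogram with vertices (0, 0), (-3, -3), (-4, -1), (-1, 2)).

Compute the Jacobian determinant of (x, y) with respect to (u, v):

    ∂(x,y)/∂(u,v) = | -1  -1 | = (-1)(2) - (-1)(-1) = -3.
                   | -1  2 |

Its absolute value is |J| = 3 (the area scaling factor).

Substituting x = -u - v, y = -u + 2v into the integrand,

    14x - 14y → -42v,

so the integral becomes

    ∬_R (-42v) · |J| du dv = ∫_0^3 ∫_0^1 (-126v) dv du.

Inner (v): -63.
Outer (u): -189.

Therefore ∬_D (14x - 14y) dx dy = -189.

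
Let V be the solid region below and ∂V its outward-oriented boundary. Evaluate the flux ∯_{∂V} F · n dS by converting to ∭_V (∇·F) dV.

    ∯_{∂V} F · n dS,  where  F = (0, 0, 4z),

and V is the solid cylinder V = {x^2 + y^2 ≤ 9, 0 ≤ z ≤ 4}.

By the divergence theorem,

    ∯_{∂V} F · n dS = ∭_V (∇ · F) dV.

Compute the divergence:
    ∇ · F = ∂F_x/∂x + ∂F_y/∂y + ∂F_z/∂z = 0 + 0 + 4 = 4.

In cylindrical coordinates, x = r cos(θ), y = r sin(θ), z = z, dV = r dr dθ dz, with 0 ≤ r ≤ 3, 0 ≤ θ ≤ 2π, 0 ≤ z ≤ 4.

The integrand, after substitution and multiplying by the volume element, becomes (4) · r, so

    ∭_V (∇·F) dV = ∫_0^{2π} ∫_0^{3} ∫_0^{4} (4) · r dz dr dθ.

Inner (z from 0 to 4): 16r.
Middle (r from 0 to 3): 72.
Outer (θ from 0 to 2π): 144π.

Therefore ∯_{∂V} F · n dS = 144π.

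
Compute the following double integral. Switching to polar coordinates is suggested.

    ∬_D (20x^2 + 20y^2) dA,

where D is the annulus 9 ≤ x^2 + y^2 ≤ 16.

The region D is 3 ≤ r ≤ 4, 0 ≤ θ ≤ 2π in polar coordinates, where x = r cos(θ), y = r sin(θ), and dA = r dr dθ.

Under the substitution, the integrand becomes 20r^2, so

    ∬_D (20x^2 + 20y^2) dA = ∫_{0}^{2π} ∫_{3}^{4} (20r^2) · r dr dθ.

Inner integral (in r): ∫_{3}^{4} (20r^2) · r dr = 875.

Outer integral (in θ): ∫_{0}^{2π} (875) dθ = 1750π.

Therefore ∬_D (20x^2 + 20y^2) dA = 1750π.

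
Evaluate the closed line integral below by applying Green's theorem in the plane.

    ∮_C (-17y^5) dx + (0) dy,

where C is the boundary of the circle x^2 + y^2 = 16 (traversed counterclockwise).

Green's theorem converts the closed line integral into a double integral over the enclosed region D:

    ∮_C P dx + Q dy = ∬_D (∂Q/∂x - ∂P/∂y) dA.

Here P = -17y^5, Q = 0, so

    ∂Q/∂x = 0,    ∂P/∂y = -85y^4,
    ∂Q/∂x - ∂P/∂y = 85y^4.

D is the region x^2 + y^2 ≤ 16. Evaluating the double integral:

In polar coordinates (x = r cos θ, y = r sin θ, dA = r dr dθ) the integrand becomes 85r^4sin(θ)^4, so

    ∬_D (85y^4) dA = ∫_0^{2π} ∫_0^{4} (85r^4sin(θ)^4) · r dr dθ.

Inner (r from 0 to 4): 174080sin(θ)^4/3.
Outer (θ from 0 to 2π): 43520π.

Therefore ∮_C P dx + Q dy = 43520π.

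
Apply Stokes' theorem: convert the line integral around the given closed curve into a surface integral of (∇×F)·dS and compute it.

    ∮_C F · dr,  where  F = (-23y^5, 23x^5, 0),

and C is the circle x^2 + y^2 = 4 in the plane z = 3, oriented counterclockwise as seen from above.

Let S be the flat disk x^2 + y^2 ≤ 4 in the plane z = 3, with upward unit normal n̂ = ẑ. By Stokes' theorem,

    ∮_C F · dr = ∬_S (∇ × F) · n̂ dS = ∬_D (curl F)_z dA,

where D is the disk x^2 + y^2 ≤ 4.

Compute the curl of F = (-23y^5, 23x^5, 0):
    (∇ × F)_x = ∂F_z/∂y - ∂F_y/∂z = 0,
    (∇ × F)_y = ∂F_x/∂z - ∂F_z/∂x = 0,
    (∇ × F)_z = ∂F_y/∂x - ∂F_x/∂y = 115x^4 + 115y^4.

On z = 3, (curl F)_z = 115x^4 + 115y^4.

Convert to polar (x = r cos θ, y = r sin θ, dA = r dr dθ); the integrand becomes 115r^4(sin(θ)^4 + cos(θ)^4), so

    ∬_D (curl F)_z dA = ∫_0^{2π} ∫_0^{2} (115r^4(sin(θ)^4 + cos(θ)^4)) · r dr dθ.

Inner (r from 0 to 2): 3680sin(θ)^4/3 + 3680cos(θ)^4/3.
Outer (θ from 0 to 2π): 1840π.

Therefore ∮_C F · dr = 1840π.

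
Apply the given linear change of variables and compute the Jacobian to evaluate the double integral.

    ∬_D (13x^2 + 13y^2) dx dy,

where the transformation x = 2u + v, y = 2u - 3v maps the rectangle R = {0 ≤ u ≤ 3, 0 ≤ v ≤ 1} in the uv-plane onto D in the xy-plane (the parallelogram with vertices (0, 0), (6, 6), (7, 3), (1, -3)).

Compute the Jacobian determinant of (x, y) with respect to (u, v):

    ∂(x,y)/∂(u,v) = | 2  1 | = (2)(-3) - (1)(2) = -8.
                   | 2  -3 |

Its absolute value is |J| = 8 (the area scaling factor).

Substituting x = 2u + v, y = 2u - 3v into the integrand,

    13x^2 + 13y^2 → 104u^2 - 104u v + 130v^2,

so the integral becomes

    ∬_R (104u^2 - 104u v + 130v^2) · |J| du dv = ∫_0^3 ∫_0^1 (832u^2 - 832u v + 1040v^2) dv du.

Inner (v): 832u^2 - 416u + 1040/3.
Outer (u): 6656.

Therefore ∬_D (13x^2 + 13y^2) dx dy = 6656.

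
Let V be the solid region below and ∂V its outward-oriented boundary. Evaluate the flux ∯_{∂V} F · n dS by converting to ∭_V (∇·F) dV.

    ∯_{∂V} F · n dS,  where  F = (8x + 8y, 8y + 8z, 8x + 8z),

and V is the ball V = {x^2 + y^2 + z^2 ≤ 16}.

By the divergence theorem,

    ∯_{∂V} F · n dS = ∭_V (∇ · F) dV.

Compute the divergence:
    ∇ · F = ∂F_x/∂x + ∂F_y/∂y + ∂F_z/∂z = 8 + 8 + 8 = 24.

In spherical coordinates, x = ρ sin(φ) cos(θ), y = ρ sin(φ) sin(θ), z = ρ cos(φ), dV = ρ^2 sin(φ) dρ dφ dθ, with 0 ≤ ρ ≤ 4, 0 ≤ φ ≤ π, 0 ≤ θ ≤ 2π.

The integrand, after substitution and multiplying by the volume element, becomes (24) · ρ^2 sin(φ), so

    ∭_V (∇·F) dV = ∫_0^{2π} ∫_0^{π} ∫_0^{4} (24) · ρ^2 sin(φ) dρ dφ dθ.

Inner (ρ from 0 to 4): 512sin(φ).
Middle (φ from 0 to π): 1024.
Outer (θ from 0 to 2π): 2048π.

Therefore ∯_{∂V} F · n dS = 2048π.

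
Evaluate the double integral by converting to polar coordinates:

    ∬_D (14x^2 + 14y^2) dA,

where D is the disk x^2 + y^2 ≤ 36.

The region D is 0 ≤ r ≤ 6, 0 ≤ θ ≤ 2π in polar coordinates, where x = r cos(θ), y = r sin(θ), and dA = r dr dθ.

Under the substitution, the integrand becomes 14r^2, so

    ∬_D (14x^2 + 14y^2) dA = ∫_{0}^{2π} ∫_{0}^{6} (14r^2) · r dr dθ.

Inner integral (in r): ∫_{0}^{6} (14r^2) · r dr = 4536.

Outer integral (in θ): ∫_{0}^{2π} (4536) dθ = 9072π.

Therefore ∬_D (14x^2 + 14y^2) dA = 9072π.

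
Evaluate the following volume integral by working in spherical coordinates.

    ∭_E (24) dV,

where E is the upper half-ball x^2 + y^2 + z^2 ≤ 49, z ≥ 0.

In spherical coordinates, x = ρ sin(φ) cos(θ), y = ρ sin(φ) sin(θ), z = ρ cos(φ), and dV = ρ^2 sin(φ) dρ dφ dθ.

The integrand becomes 24, so

    ∭_E (24) dV = ∫_{0}^{2π} ∫_{0}^{π/2} ∫_{0}^{7} (24) · ρ^2 sin(φ) dρ dφ dθ.

Inner (ρ): 2744sin(φ).
Middle (φ): 2744.
Outer (θ): 5488π.

Therefore the triple integral equals 5488π.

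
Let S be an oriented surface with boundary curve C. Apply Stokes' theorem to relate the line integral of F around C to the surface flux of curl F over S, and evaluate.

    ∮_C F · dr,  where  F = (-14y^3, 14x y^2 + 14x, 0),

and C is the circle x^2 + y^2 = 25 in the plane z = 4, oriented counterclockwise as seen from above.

Let S be the flat disk x^2 + y^2 ≤ 25 in the plane z = 4, with upward unit normal n̂ = ẑ. By Stokes' theorem,

    ∮_C F · dr = ∬_S (∇ × F) · n̂ dS = ∬_D (curl F)_z dA,

where D is the disk x^2 + y^2 ≤ 25.

Compute the curl of F = (-14y^3, 14x y^2 + 14x, 0):
    (∇ × F)_x = ∂F_z/∂y - ∂F_y/∂z = 0,
    (∇ × F)_y = ∂F_x/∂z - ∂F_z/∂x = 0,
    (∇ × F)_z = ∂F_y/∂x - ∂F_x/∂y = 56y^2 + 14.

On z = 4, (curl F)_z = 56y^2 + 14.

Convert to polar (x = r cos θ, y = r sin θ, dA = r dr dθ); the integrand becomes 56r^2sin(θ)^2 + 14, so

    ∬_D (curl F)_z dA = ∫_0^{2π} ∫_0^{5} (56r^2sin(θ)^2 + 14) · r dr dθ.

Inner (r from 0 to 5): 8750sin(θ)^2 + 175.
Outer (θ from 0 to 2π): 9100π.

Therefore ∮_C F · dr = 9100π.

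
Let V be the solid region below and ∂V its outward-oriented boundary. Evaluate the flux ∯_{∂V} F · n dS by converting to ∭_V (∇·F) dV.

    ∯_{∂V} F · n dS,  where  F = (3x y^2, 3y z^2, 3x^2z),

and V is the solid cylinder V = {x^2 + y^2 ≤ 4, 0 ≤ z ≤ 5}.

By the divergence theorem,

    ∯_{∂V} F · n dS = ∭_V (∇ · F) dV.

Compute the divergence:
    ∇ · F = ∂F_x/∂x + ∂F_y/∂y + ∂F_z/∂z = 3y^2 + 3z^2 + 3x^2 = 3x^2 + 3y^2 + 3z^2.

In cylindrical coordinates, x = r cos(θ), y = r sin(θ), z = z, dV = r dr dθ dz, with 0 ≤ r ≤ 2, 0 ≤ θ ≤ 2π, 0 ≤ z ≤ 5.

The integrand, after substitution and multiplying by the volume element, becomes (3r^2 + 3z^2) · r, so

    ∭_V (∇·F) dV = ∫_0^{2π} ∫_0^{2} ∫_0^{5} (3r^2 + 3z^2) · r dz dr dθ.

Inner (z from 0 to 5): 15r^3 + 125r.
Middle (r from 0 to 2): 310.
Outer (θ from 0 to 2π): 620π.

Therefore ∯_{∂V} F · n dS = 620π.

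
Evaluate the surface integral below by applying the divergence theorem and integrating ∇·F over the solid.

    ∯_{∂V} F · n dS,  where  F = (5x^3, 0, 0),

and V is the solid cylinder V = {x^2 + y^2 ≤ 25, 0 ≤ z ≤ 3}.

By the divergence theorem,

    ∯_{∂V} F · n dS = ∭_V (∇ · F) dV.

Compute the divergence:
    ∇ · F = ∂F_x/∂x + ∂F_y/∂y + ∂F_z/∂z = 15x^2 + 0 + 0 = 15x^2.

In cylindrical coordinates, x = r cos(θ), y = r sin(θ), z = z, dV = r dr dθ dz, with 0 ≤ r ≤ 5, 0 ≤ θ ≤ 2π, 0 ≤ z ≤ 3.

The integrand, after substitution and multiplying by the volume element, becomes (15r^2cos(θ)^2) · r, so

    ∭_V (∇·F) dV = ∫_0^{2π} ∫_0^{5} ∫_0^{3} (15r^2cos(θ)^2) · r dz dr dθ.

Inner (z from 0 to 3): 45r^3cos(θ)^2.
Middle (r from 0 to 5): 28125cos(θ)^2/4.
Outer (θ from 0 to 2π): 28125π/4.

Therefore ∯_{∂V} F · n dS = 28125π/4.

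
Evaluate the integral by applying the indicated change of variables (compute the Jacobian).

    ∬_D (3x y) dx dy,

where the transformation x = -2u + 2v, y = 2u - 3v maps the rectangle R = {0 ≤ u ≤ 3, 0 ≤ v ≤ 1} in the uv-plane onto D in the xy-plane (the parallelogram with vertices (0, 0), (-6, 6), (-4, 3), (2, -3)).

Compute the Jacobian determinant of (x, y) with respect to (u, v):

    ∂(x,y)/∂(u,v) = | -2  2 | = (-2)(-3) - (2)(2) = 2.
                   | 2  -3 |

Its absolute value is |J| = 2 (the area scaling factor).

Substituting x = -2u + 2v, y = 2u - 3v into the integrand,

    3x y → -12u^2 + 30u v - 18v^2,

so the integral becomes

    ∬_R (-12u^2 + 30u v - 18v^2) · |J| du dv = ∫_0^3 ∫_0^1 (-24u^2 + 60u v - 36v^2) dv du.

Inner (v): -24u^2 + 30u - 12.
Outer (u): -117.

Therefore ∬_D (3x y) dx dy = -117.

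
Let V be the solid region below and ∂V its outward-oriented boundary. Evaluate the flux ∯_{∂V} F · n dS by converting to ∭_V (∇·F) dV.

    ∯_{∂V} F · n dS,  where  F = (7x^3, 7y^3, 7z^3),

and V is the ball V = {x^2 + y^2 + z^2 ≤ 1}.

By the divergence theorem,

    ∯_{∂V} F · n dS = ∭_V (∇ · F) dV.

Compute the divergence:
    ∇ · F = ∂F_x/∂x + ∂F_y/∂y + ∂F_z/∂z = 21x^2 + 21y^2 + 21z^2.

In spherical coordinates, x = ρ sin(φ) cos(θ), y = ρ sin(φ) sin(θ), z = ρ cos(φ), dV = ρ^2 sin(φ) dρ dφ dθ, with 0 ≤ ρ ≤ 1, 0 ≤ φ ≤ π, 0 ≤ θ ≤ 2π.

The integrand, after substitution and multiplying by the volume element, becomes (21ρ^2) · ρ^2 sin(φ), so

    ∭_V (∇·F) dV = ∫_0^{2π} ∫_0^{π} ∫_0^{1} (21ρ^2) · ρ^2 sin(φ) dρ dφ dθ.

Inner (ρ from 0 to 1): 21sin(φ)/5.
Middle (φ from 0 to π): 42/5.
Outer (θ from 0 to 2π): 84π/5.

Therefore ∯_{∂V} F · n dS = 84π/5.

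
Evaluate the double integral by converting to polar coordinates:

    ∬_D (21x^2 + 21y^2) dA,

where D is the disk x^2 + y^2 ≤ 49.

The region D is 0 ≤ r ≤ 7, 0 ≤ θ ≤ 2π in polar coordinates, where x = r cos(θ), y = r sin(θ), and dA = r dr dθ.

Under the substitution, the integrand becomes 21r^2, so

    ∬_D (21x^2 + 21y^2) dA = ∫_{0}^{2π} ∫_{0}^{7} (21r^2) · r dr dθ.

Inner integral (in r): ∫_{0}^{7} (21r^2) · r dr = 50421/4.

Outer integral (in θ): ∫_{0}^{2π} (50421/4) dθ = 50421π/2.

Therefore ∬_D (21x^2 + 21y^2) dA = 50421π/2.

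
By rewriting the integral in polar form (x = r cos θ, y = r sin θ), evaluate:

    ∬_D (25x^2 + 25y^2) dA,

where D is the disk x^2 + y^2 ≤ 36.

The region D is 0 ≤ r ≤ 6, 0 ≤ θ ≤ 2π in polar coordinates, where x = r cos(θ), y = r sin(θ), and dA = r dr dθ.

Under the substitution, the integrand becomes 25r^2, so

    ∬_D (25x^2 + 25y^2) dA = ∫_{0}^{2π} ∫_{0}^{6} (25r^2) · r dr dθ.

Inner integral (in r): ∫_{0}^{6} (25r^2) · r dr = 8100.

Outer integral (in θ): ∫_{0}^{2π} (8100) dθ = 16200π.

Therefore ∬_D (25x^2 + 25y^2) dA = 16200π.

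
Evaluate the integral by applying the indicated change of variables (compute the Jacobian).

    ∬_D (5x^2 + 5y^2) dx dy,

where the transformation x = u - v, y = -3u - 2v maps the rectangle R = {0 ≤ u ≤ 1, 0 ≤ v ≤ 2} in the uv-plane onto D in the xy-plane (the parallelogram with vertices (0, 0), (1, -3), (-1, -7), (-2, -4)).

Compute the Jacobian determinant of (x, y) with respect to (u, v):

    ∂(x,y)/∂(u,v) = | 1  -1 | = (1)(-2) - (-1)(-3) = -5.
                   | -3  -2 |

Its absolute value is |J| = 5 (the area scaling factor).

Substituting x = u - v, y = -3u - 2v into the integrand,

    5x^2 + 5y^2 → 50u^2 + 50u v + 25v^2,

so the integral becomes

    ∬_R (50u^2 + 50u v + 25v^2) · |J| du dv = ∫_0^1 ∫_0^2 (250u^2 + 250u v + 125v^2) dv du.

Inner (v): 500u^2 + 500u + 1000/3.
Outer (u): 750.

Therefore ∬_D (5x^2 + 5y^2) dx dy = 750.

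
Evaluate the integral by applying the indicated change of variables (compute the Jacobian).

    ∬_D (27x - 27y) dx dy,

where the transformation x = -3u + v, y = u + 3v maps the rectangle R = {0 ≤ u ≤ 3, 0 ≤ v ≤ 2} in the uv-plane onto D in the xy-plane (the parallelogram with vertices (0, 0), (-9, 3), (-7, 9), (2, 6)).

Compute the Jacobian determinant of (x, y) with respect to (u, v):

    ∂(x,y)/∂(u,v) = | -3  1 | = (-3)(3) - (1)(1) = -10.
                   | 1  3 |

Its absolute value is |J| = 10 (the area scaling factor).

Substituting x = -3u + v, y = u + 3v into the integrand,

    27x - 27y → -108u - 54v,

so the integral becomes

    ∬_R (-108u - 54v) · |J| du dv = ∫_0^3 ∫_0^2 (-1080u - 540v) dv du.

Inner (v): -2160u - 1080.
Outer (u): -12960.

Therefore ∬_D (27x - 27y) dx dy = -12960.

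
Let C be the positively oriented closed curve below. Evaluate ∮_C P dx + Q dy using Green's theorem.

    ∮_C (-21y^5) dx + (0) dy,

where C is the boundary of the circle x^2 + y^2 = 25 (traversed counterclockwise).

Green's theorem converts the closed line integral into a double integral over the enclosed region D:

    ∮_C P dx + Q dy = ∬_D (∂Q/∂x - ∂P/∂y) dA.

Here P = -21y^5, Q = 0, so

    ∂Q/∂x = 0,    ∂P/∂y = -105y^4,
    ∂Q/∂x - ∂P/∂y = 105y^4.

D is the region x^2 + y^2 ≤ 25. Evaluating the double integral:

In polar coordinates (x = r cos θ, y = r sin θ, dA = r dr dθ) the integrand becomes 105r^4sin(θ)^4, so

    ∬_D (105y^4) dA = ∫_0^{2π} ∫_0^{5} (105r^4sin(θ)^4) · r dr dθ.

Inner (r from 0 to 5): 546875sin(θ)^4/2.
Outer (θ from 0 to 2π): 1640625π/8.

Therefore ∮_C P dx + Q dy = 1640625π/8.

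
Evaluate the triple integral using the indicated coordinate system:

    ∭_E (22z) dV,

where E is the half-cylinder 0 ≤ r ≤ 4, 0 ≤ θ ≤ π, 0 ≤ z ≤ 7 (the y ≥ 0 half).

In cylindrical coordinates, x = r cos(θ), y = r sin(θ), z = z, and dV = r dr dθ dz.

The integrand becomes 22z, so

    ∭_E (22z) dV = ∫_{0}^{π} ∫_{0}^{4} ∫_{0}^{7} (22z) · r dz dr dθ.

Inner (z): 539r.
Middle (r from 0 to 4): 4312.
Outer (θ): 4312π.

Therefore the triple integral equals 4312π.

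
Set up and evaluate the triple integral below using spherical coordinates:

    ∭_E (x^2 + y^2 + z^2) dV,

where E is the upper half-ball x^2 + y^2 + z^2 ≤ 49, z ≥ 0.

In spherical coordinates, x = ρ sin(φ) cos(θ), y = ρ sin(φ) sin(θ), z = ρ cos(φ), and dV = ρ^2 sin(φ) dρ dφ dθ.

The integrand becomes ρ^2, so

    ∭_E (x^2 + y^2 + z^2) dV = ∫_{0}^{2π} ∫_{0}^{π/2} ∫_{0}^{7} (ρ^2) · ρ^2 sin(φ) dρ dφ dθ.

Inner (ρ): 16807sin(φ)/5.
Middle (φ): 16807/5.
Outer (θ): 33614π/5.

Therefore the triple integral equals 33614π/5.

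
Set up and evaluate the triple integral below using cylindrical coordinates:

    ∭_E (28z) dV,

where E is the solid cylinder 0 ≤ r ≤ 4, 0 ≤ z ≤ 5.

In cylindrical coordinates, x = r cos(θ), y = r sin(θ), z = z, and dV = r dr dθ dz.

The integrand becomes 28z, so

    ∭_E (28z) dV = ∫_{0}^{2π} ∫_{0}^{4} ∫_{0}^{5} (28z) · r dz dr dθ.

Inner (z): 350r.
Middle (r from 0 to 4): 2800.
Outer (θ): 5600π.

Therefore the triple integral equals 5600π.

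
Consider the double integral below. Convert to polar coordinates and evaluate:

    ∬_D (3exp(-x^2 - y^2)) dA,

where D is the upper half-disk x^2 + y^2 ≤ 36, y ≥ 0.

The region D is 0 ≤ r ≤ 6, 0 ≤ θ ≤ π in polar coordinates, where x = r cos(θ), y = r sin(θ), and dA = r dr dθ.

Under the substitution, the integrand becomes 3exp(-r^2), so

    ∬_D (3exp(-x^2 - y^2)) dA = ∫_{0}^{π} ∫_{0}^{6} (3exp(-r^2)) · r dr dθ.

Inner integral (in r): ∫_{0}^{6} (3exp(-r^2)) · r dr = 3/2 - 3exp(-36)/2.

Outer integral (in θ): ∫_{0}^{π} (3/2 - 3exp(-36)/2) dθ = -3π (1 - exp(36))exp(-36)/2.

Therefore ∬_D (3exp(-x^2 - y^2)) dA = -3π (1 - exp(36))exp(-36)/2.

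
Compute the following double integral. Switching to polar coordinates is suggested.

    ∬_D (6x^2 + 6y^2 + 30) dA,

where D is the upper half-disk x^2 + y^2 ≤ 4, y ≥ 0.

The region D is 0 ≤ r ≤ 2, 0 ≤ θ ≤ π in polar coordinates, where x = r cos(θ), y = r sin(θ), and dA = r dr dθ.

Under the substitution, the integrand becomes 6r^2 + 30, so

    ∬_D (6x^2 + 6y^2 + 30) dA = ∫_{0}^{π} ∫_{0}^{2} (6r^2 + 30) · r dr dθ.

Inner integral (in r): ∫_{0}^{2} (6r^2 + 30) · r dr = 84.

Outer integral (in θ): ∫_{0}^{π} (84) dθ = 84π.

Therefore ∬_D (6x^2 + 6y^2 + 30) dA = 84π.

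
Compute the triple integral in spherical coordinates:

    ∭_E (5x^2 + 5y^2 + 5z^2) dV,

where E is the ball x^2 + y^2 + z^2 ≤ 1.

In spherical coordinates, x = ρ sin(φ) cos(θ), y = ρ sin(φ) sin(θ), z = ρ cos(φ), and dV = ρ^2 sin(φ) dρ dφ dθ.

The integrand becomes 5ρ^2, so

    ∭_E (5x^2 + 5y^2 + 5z^2) dV = ∫_{0}^{2π} ∫_{0}^{π} ∫_{0}^{1} (5ρ^2) · ρ^2 sin(φ) dρ dφ dθ.

Inner (ρ): sin(φ).
Middle (φ): 2.
Outer (θ): 4π.

Therefore the triple integral equals 4π.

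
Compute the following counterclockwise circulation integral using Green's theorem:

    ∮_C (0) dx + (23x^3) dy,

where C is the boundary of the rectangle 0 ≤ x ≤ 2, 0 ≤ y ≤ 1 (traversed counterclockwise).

Green's theorem converts the closed line integral into a double integral over the enclosed region D:

    ∮_C P dx + Q dy = ∬_D (∂Q/∂x - ∂P/∂y) dA.

Here P = 0, Q = 23x^3, so

    ∂Q/∂x = 69x^2,    ∂P/∂y = 0,
    ∂Q/∂x - ∂P/∂y = 69x^2.

D is the region 0 ≤ x ≤ 2, 0 ≤ y ≤ 1. Evaluating the double integral:

    ∬_D (69x^2) dA = ∫_0^{2} ∫_0^{1} (69x^2) dy dx.

Inner (y from 0 to 1): 69x^2.
Outer (x from 0 to 2): 184.

Therefore ∮_C P dx + Q dy = 184.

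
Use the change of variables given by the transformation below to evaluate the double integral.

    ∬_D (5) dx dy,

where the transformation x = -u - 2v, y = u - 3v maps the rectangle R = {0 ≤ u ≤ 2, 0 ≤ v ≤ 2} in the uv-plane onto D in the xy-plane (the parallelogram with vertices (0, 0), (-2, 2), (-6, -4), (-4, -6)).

Compute the Jacobian determinant of (x, y) with respect to (u, v):

    ∂(x,y)/∂(u,v) = | -1  -2 | = (-1)(-3) - (-2)(1) = 5.
                   | 1  -3 |

Its absolute value is |J| = 5 (the area scaling factor).

Substituting x = -u - 2v, y = u - 3v into the integrand,

    5 → 5,

so the integral becomes

    ∬_R (5) · |J| du dv = ∫_0^2 ∫_0^2 (25) dv du.

Inner (v): 50.
Outer (u): 100.

Therefore ∬_D (5) dx dy = 100.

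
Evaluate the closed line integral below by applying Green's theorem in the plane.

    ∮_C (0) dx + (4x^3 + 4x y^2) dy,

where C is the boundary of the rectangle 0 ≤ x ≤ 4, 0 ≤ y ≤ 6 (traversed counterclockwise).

Green's theorem converts the closed line integral into a double integral over the enclosed region D:

    ∮_C P dx + Q dy = ∬_D (∂Q/∂x - ∂P/∂y) dA.

Here P = 0, Q = 4x^3 + 4x y^2, so

    ∂Q/∂x = 12x^2 + 4y^2,    ∂P/∂y = 0,
    ∂Q/∂x - ∂P/∂y = 12x^2 + 4y^2.

D is the region 0 ≤ x ≤ 4, 0 ≤ y ≤ 6. Evaluating the double integral:

    ∬_D (12x^2 + 4y^2) dA = ∫_0^{4} ∫_0^{6} (12x^2 + 4y^2) dy dx.

Inner (y from 0 to 6): 72x^2 + 288.
Outer (x from 0 to 4): 2688.

Therefore ∮_C P dx + Q dy = 2688.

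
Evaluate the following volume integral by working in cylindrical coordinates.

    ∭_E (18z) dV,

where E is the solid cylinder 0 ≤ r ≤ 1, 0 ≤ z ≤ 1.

In cylindrical coordinates, x = r cos(θ), y = r sin(θ), z = z, and dV = r dr dθ dz.

The integrand becomes 18z, so

    ∭_E (18z) dV = ∫_{0}^{2π} ∫_{0}^{1} ∫_{0}^{1} (18z) · r dz dr dθ.

Inner (z): 9r.
Middle (r from 0 to 1): 9/2.
Outer (θ): 9π.

Therefore the triple integral equals 9π.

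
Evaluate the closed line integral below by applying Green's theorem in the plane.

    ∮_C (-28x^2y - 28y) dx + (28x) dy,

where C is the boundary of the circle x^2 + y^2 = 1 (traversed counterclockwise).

Green's theorem converts the closed line integral into a double integral over the enclosed region D:

    ∮_C P dx + Q dy = ∬_D (∂Q/∂x - ∂P/∂y) dA.

Here P = -28x^2y - 28y, Q = 28x, so

    ∂Q/∂x = 28,    ∂P/∂y = -28x^2 - 28,
    ∂Q/∂x - ∂P/∂y = 28x^2 + 56.

D is the region x^2 + y^2 ≤ 1. Evaluating the double integral:

In polar coordinates (x = r cos θ, y = r sin θ, dA = r dr dθ) the integrand becomes 28r^2cos(θ)^2 + 56, so

    ∬_D (28x^2 + 56) dA = ∫_0^{2π} ∫_0^{1} (28r^2cos(θ)^2 + 56) · r dr dθ.

Inner (r from 0 to 1): 7cos(θ)^2 + 28.
Outer (θ from 0 to 2π): 63π.

Therefore ∮_C P dx + Q dy = 63π.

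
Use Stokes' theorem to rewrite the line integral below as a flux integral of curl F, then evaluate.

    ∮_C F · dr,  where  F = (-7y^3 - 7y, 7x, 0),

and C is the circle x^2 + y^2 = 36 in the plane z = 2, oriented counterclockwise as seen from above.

Let S be the flat disk x^2 + y^2 ≤ 36 in the plane z = 2, with upward unit normal n̂ = ẑ. By Stokes' theorem,

    ∮_C F · dr = ∬_S (∇ × F) · n̂ dS = ∬_D (curl F)_z dA,

where D is the disk x^2 + y^2 ≤ 36.

Compute the curl of F = (-7y^3 - 7y, 7x, 0):
    (∇ × F)_x = ∂F_z/∂y - ∂F_y/∂z = 0,
    (∇ × F)_y = ∂F_x/∂z - ∂F_z/∂x = 0,
    (∇ × F)_z = ∂F_y/∂x - ∂F_x/∂y = 21y^2 + 14.

On z = 2, (curl F)_z = 21y^2 + 14.

Convert to polar (x = r cos θ, y = r sin θ, dA = r dr dθ); the integrand becomes 21r^2sin(θ)^2 + 14, so

    ∬_D (curl F)_z dA = ∫_0^{2π} ∫_0^{6} (21r^2sin(θ)^2 + 14) · r dr dθ.

Inner (r from 0 to 6): 6804sin(θ)^2 + 252.
Outer (θ from 0 to 2π): 7308π.

Therefore ∮_C F · dr = 7308π.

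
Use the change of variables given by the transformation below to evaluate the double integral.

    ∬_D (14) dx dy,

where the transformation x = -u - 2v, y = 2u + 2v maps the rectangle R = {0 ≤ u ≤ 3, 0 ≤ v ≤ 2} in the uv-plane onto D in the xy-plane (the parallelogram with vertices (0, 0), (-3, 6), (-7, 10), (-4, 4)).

Compute the Jacobian determinant of (x, y) with respect to (u, v):

    ∂(x,y)/∂(u,v) = | -1  -2 | = (-1)(2) - (-2)(2) = 2.
                   | 2  2 |

Its absolute value is |J| = 2 (the area scaling factor).

Substituting x = -u - 2v, y = 2u + 2v into the integrand,

    14 → 14,

so the integral becomes

    ∬_R (14) · |J| du dv = ∫_0^3 ∫_0^2 (28) dv du.

Inner (v): 56.
Outer (u): 168.

Therefore ∬_D (14) dx dy = 168.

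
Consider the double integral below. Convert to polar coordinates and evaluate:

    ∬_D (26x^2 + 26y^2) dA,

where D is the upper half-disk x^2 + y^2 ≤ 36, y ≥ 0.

The region D is 0 ≤ r ≤ 6, 0 ≤ θ ≤ π in polar coordinates, where x = r cos(θ), y = r sin(θ), and dA = r dr dθ.

Under the substitution, the integrand becomes 26r^2, so

    ∬_D (26x^2 + 26y^2) dA = ∫_{0}^{π} ∫_{0}^{6} (26r^2) · r dr dθ.

Inner integral (in r): ∫_{0}^{6} (26r^2) · r dr = 8424.

Outer integral (in θ): ∫_{0}^{π} (8424) dθ = 8424π.

Therefore ∬_D (26x^2 + 26y^2) dA = 8424π.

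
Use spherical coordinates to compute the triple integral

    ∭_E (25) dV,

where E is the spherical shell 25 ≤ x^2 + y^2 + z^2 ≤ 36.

In spherical coordinates, x = ρ sin(φ) cos(θ), y = ρ sin(φ) sin(θ), z = ρ cos(φ), and dV = ρ^2 sin(φ) dρ dφ dθ.

The integrand becomes 25, so

    ∭_E (25) dV = ∫_{0}^{2π} ∫_{0}^{π} ∫_{5}^{6} (25) · ρ^2 sin(φ) dρ dφ dθ.

Inner (ρ): 2275sin(φ)/3.
Middle (φ): 4550/3.
Outer (θ): 9100π/3.

Therefore the triple integral equals 9100π/3.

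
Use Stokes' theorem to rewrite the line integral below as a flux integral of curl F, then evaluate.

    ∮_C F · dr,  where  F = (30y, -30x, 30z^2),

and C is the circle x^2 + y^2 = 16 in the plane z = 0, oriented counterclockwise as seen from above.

Let S be the flat disk x^2 + y^2 ≤ 16 in the plane z = 0, with upward unit normal n̂ = ẑ. By Stokes' theorem,

    ∮_C F · dr = ∬_S (∇ × F) · n̂ dS = ∬_D (curl F)_z dA,

where D is the disk x^2 + y^2 ≤ 16.

Compute the curl of F = (30y, -30x, 30z^2):
    (∇ × F)_x = ∂F_z/∂y - ∂F_y/∂z = 0,
    (∇ × F)_y = ∂F_x/∂z - ∂F_z/∂x = 0,
    (∇ × F)_z = ∂F_y/∂x - ∂F_x/∂y = -60.

On z = 0, (curl F)_z = -60.

Convert to polar (x = r cos θ, y = r sin θ, dA = r dr dθ); the integrand becomes -60, so

    ∬_D (curl F)_z dA = ∫_0^{2π} ∫_0^{4} (-60) · r dr dθ.

Inner (r from 0 to 4): -480.
Outer (θ from 0 to 2π): -960π.

Therefore ∮_C F · dr = -960π.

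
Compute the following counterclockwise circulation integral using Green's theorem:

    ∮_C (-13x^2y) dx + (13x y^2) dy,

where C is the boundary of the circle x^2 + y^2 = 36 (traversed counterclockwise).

Green's theorem converts the closed line integral into a double integral over the enclosed region D:

    ∮_C P dx + Q dy = ∬_D (∂Q/∂x - ∂P/∂y) dA.

Here P = -13x^2y, Q = 13x y^2, so

    ∂Q/∂x = 13y^2,    ∂P/∂y = -13x^2,
    ∂Q/∂x - ∂P/∂y = 13x^2 + 13y^2.

D is the region x^2 + y^2 ≤ 36. Evaluating the double integral:

In polar coordinates (x = r cos θ, y = r sin θ, dA = r dr dθ) the integrand becomes 13r^2, so

    ∬_D (13x^2 + 13y^2) dA = ∫_0^{2π} ∫_0^{6} (13r^2) · r dr dθ.

Inner (r from 0 to 6): 4212.
Outer (θ from 0 to 2π): 8424π.

Therefore ∮_C P dx + Q dy = 8424π.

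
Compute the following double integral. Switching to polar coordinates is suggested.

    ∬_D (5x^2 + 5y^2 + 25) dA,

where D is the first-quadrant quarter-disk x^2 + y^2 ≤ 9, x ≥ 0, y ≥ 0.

The region D is 0 ≤ r ≤ 3, 0 ≤ θ ≤ π/2 in polar coordinates, where x = r cos(θ), y = r sin(θ), and dA = r dr dθ.

Under the substitution, the integrand becomes 5r^2 + 25, so

    ∬_D (5x^2 + 5y^2 + 25) dA = ∫_{0}^{π/2} ∫_{0}^{3} (5r^2 + 25) · r dr dθ.

Inner integral (in r): ∫_{0}^{3} (5r^2 + 25) · r dr = 855/4.

Outer integral (in θ): ∫_{0}^{π/2} (855/4) dθ = 855π/8.

Therefore ∬_D (5x^2 + 5y^2 + 25) dA = 855π/8.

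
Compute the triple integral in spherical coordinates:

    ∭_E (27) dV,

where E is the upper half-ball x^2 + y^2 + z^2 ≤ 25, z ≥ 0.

In spherical coordinates, x = ρ sin(φ) cos(θ), y = ρ sin(φ) sin(θ), z = ρ cos(φ), and dV = ρ^2 sin(φ) dρ dφ dθ.

The integrand becomes 27, so

    ∭_E (27) dV = ∫_{0}^{2π} ∫_{0}^{π/2} ∫_{0}^{5} (27) · ρ^2 sin(φ) dρ dφ dθ.

Inner (ρ): 1125sin(φ).
Middle (φ): 1125.
Outer (θ): 2250π.

Therefore the triple integral equals 2250π.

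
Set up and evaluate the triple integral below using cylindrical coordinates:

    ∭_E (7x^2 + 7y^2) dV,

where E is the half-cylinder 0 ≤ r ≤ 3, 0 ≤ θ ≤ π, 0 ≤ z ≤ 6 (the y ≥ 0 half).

In cylindrical coordinates, x = r cos(θ), y = r sin(θ), z = z, and dV = r dr dθ dz.

The integrand becomes 7r^2, so

    ∭_E (7x^2 + 7y^2) dV = ∫_{0}^{π} ∫_{0}^{3} ∫_{0}^{6} (7r^2) · r dz dr dθ.

Inner (z): 42r^3.
Middle (r from 0 to 3): 1701/2.
Outer (θ): 1701π/2.

Therefore the triple integral equals 1701π/2.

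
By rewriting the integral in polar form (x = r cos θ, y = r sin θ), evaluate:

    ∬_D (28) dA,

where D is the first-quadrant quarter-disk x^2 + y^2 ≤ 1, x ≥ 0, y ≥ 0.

The region D is 0 ≤ r ≤ 1, 0 ≤ θ ≤ π/2 in polar coordinates, where x = r cos(θ), y = r sin(θ), and dA = r dr dθ.

Under the substitution, the integrand becomes 28, so

    ∬_D (28) dA = ∫_{0}^{π/2} ∫_{0}^{1} (28) · r dr dθ.

Inner integral (in r): ∫_{0}^{1} (28) · r dr = 14.

Outer integral (in θ): ∫_{0}^{π/2} (14) dθ = 7π.

Therefore ∬_D (28) dA = 7π.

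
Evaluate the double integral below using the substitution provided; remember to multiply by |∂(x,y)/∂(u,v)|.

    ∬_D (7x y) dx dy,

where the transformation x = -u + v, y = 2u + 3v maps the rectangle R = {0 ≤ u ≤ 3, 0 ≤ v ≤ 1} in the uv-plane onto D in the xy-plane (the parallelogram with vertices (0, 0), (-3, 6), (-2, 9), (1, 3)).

Compute the Jacobian determinant of (x, y) with respect to (u, v):

    ∂(x,y)/∂(u,v) = | -1  1 | = (-1)(3) - (1)(2) = -5.
                   | 2  3 |

Its absolute value is |J| = 5 (the area scaling factor).

Substituting x = -u + v, y = 2u + 3v into the integrand,

    7x y → -14u^2 - 7u v + 21v^2,

so the integral becomes

    ∬_R (-14u^2 - 7u v + 21v^2) · |J| du dv = ∫_0^3 ∫_0^1 (-70u^2 - 35u v + 105v^2) dv du.

Inner (v): -70u^2 - 35u/2 + 35.
Outer (u): -2415/4.

Therefore ∬_D (7x y) dx dy = -2415/4.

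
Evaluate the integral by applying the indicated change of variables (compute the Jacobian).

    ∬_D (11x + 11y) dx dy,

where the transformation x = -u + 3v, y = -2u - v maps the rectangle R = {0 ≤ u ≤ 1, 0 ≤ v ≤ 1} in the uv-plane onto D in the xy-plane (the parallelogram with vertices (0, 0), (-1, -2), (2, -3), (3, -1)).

Compute the Jacobian determinant of (x, y) with respect to (u, v):

    ∂(x,y)/∂(u,v) = | -1  3 | = (-1)(-1) - (3)(-2) = 7.
                   | -2  -1 |

Its absolute value is |J| = 7 (the area scaling factor).

Substituting x = -u + 3v, y = -2u - v into the integrand,

    11x + 11y → -33u + 22v,

so the integral becomes

    ∬_R (-33u + 22v) · |J| du dv = ∫_0^1 ∫_0^1 (-231u + 154v) dv du.

Inner (v): 77 - 231u.
Outer (u): -77/2.

Therefore ∬_D (11x + 11y) dx dy = -77/2.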